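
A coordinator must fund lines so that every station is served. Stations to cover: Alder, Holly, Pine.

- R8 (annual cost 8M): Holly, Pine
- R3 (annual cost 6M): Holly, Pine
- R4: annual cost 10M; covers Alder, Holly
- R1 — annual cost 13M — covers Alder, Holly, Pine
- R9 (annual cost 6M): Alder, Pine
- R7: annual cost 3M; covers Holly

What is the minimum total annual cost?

9

The greedy cost-per-new-station heuristic would pick R3 and R9 for 12, but a cheaper cover exists.
Choose R9 and R7: together they cover Alder, Holly, Pine — every station.
Total annual cost: 6 + 3 = 9.
No cover costs less than 9.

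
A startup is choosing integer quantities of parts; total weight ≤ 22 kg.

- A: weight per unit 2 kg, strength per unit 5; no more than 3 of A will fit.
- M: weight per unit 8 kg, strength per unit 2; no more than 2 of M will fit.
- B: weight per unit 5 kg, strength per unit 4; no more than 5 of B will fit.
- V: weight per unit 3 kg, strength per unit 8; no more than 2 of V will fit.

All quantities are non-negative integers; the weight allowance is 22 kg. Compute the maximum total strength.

Take 3×A, 2×B, and 2×V: weight 22 ≤ 22, strength 3·5 + 2·4 + 2·8 = 39.
V has the best ratio (8/3) and is taken to its limit of 2; remaining capacity is filled optimally with the others.

39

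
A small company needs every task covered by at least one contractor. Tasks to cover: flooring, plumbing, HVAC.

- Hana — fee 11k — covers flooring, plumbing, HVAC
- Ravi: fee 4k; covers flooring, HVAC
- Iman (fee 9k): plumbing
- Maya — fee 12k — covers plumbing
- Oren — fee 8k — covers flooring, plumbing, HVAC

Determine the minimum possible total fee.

The greedy cost-per-new-task heuristic would pick Ravi and Oren for 12, but a cheaper cover exists.
Oren alone covers flooring, plumbing, HVAC — every task.
Total fee: 8.
No cover costs less than 8.

8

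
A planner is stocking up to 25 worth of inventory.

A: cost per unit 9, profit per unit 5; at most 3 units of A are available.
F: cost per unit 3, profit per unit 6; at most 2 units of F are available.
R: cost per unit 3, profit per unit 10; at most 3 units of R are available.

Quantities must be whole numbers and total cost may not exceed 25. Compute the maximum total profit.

47

This is a bounded integer knapsack.
R has the best ratio (10/3); taking only R gives at most 3×10 = 30 (stopped by the supply cap of 3).
Mixing does better — 1×A, 2×F, and 3×R: cost 24 ≤ 25, profit 1·5 + 2·6 + 3·10 = 47.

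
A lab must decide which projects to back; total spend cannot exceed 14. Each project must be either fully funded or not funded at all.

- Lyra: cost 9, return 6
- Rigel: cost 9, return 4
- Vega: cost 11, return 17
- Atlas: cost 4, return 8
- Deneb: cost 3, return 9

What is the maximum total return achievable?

Allowing fractional choices, the relaxed optimum would be about 27.8, but projects are indivisible.
Atlas + Deneb: cost 4 + 3 = 7 ≤ 14, return 8 + 9 = 17.
Vega + Deneb: cost 11 + 3 = 14 ≤ 14, return 17 + 9 = 26.
Vega: cost 11 ≤ 14, return 17.
Best is Vega and Deneb with total return 26.

26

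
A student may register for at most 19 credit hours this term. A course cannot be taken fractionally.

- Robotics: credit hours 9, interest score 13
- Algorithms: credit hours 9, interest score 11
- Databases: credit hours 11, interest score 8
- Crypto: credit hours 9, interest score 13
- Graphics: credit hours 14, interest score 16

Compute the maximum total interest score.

This is a 0-1 knapsack instance.
Allowing fractional choices, the relaxed optimum would be about 27.2, but courses are indivisible.
Algorithms + Crypto: credit hours 9 + 9 = 18 ≤ 19, interest score 11 + 13 = 24.
Robotics + Crypto: credit hours 9 + 9 = 18 ≤ 19, interest score 13 + 13 = 26.
Robotics + Algorithms: credit hours 9 + 9 = 18 ≤ 19, interest score 13 + 11 = 24.
Best is Robotics and Crypto with total interest score 26.

26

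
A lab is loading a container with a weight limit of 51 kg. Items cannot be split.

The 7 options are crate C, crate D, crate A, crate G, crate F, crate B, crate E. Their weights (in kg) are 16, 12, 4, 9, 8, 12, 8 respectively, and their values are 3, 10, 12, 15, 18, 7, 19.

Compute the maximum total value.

crate D + crate G + crate F + crate B + crate E: weight 12 + 9 + 8 + 12 + 8 = 49 ≤ 51, value 10 + 15 + 18 + 7 + 19 = 69.
crate D + crate A + crate G + crate F + crate E: weight 12 + 4 + 9 + 8 + 8 = 41 ≤ 51, value 10 + 12 + 15 + 18 + 19 = 74.
crate A + crate G + crate F + crate B + crate E: weight 4 + 9 + 8 + 12 + 8 = 41 ≤ 51, value 12 + 15 + 18 + 7 + 19 = 71.
Best is crate D, crate A, crate G, crate F, and crate E with total value 74.

74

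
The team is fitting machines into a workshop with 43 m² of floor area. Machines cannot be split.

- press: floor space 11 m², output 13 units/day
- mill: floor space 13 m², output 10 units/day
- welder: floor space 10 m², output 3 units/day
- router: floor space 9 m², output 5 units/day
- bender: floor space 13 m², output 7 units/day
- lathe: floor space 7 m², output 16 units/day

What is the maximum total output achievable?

Treat it as a binary knapsack problem.
press + router + bender + lathe: floor space 11 + 9 + 13 + 7 = 40 ≤ 43, output 13 + 5 + 7 + 16 = 41.
press + mill + welder + lathe: floor space 11 + 13 + 10 + 7 = 41 ≤ 43, output 13 + 10 + 3 + 16 = 42.
press + mill + router + lathe: floor space 11 + 13 + 9 + 7 = 40 ≤ 43, output 13 + 10 + 5 + 16 = 44.
Best is press, mill, router, and lathe with total output 44.

44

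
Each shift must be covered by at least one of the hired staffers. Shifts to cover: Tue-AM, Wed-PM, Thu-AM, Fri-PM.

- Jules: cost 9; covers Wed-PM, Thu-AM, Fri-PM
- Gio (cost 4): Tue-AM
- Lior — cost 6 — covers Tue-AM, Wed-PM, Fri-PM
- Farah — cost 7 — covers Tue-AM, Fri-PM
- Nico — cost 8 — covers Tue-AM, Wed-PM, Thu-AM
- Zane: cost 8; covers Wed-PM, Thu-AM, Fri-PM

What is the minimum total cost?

This is an integer covering problem.
Choose Gio and Zane: together they cover Tue-AM, Wed-PM, Thu-AM, Fri-PM — every shift.
Total cost: 4 + 8 = 12.

12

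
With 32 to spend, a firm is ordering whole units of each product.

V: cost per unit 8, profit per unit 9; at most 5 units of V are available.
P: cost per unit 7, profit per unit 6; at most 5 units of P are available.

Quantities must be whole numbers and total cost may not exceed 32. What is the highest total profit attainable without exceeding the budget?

36

4×V: cost 32 ≤ 32, profit 4·9 = 36.
3×V and 1×P: cost 31 ≤ 32, profit 3·9 + 1·6 = 33.
Best is 36.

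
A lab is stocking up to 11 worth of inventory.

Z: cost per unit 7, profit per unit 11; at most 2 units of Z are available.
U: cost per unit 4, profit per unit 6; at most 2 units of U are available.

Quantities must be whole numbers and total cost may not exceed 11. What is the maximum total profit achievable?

17

This is a bounded integer knapsack.
Take 1×Z and 1×U: cost 11 ≤ 11, profit 1·11 + 1·6 = 17.
No other integer combination yields more.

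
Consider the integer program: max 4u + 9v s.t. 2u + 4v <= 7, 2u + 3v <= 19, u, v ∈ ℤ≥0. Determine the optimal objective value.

Relaxing integrality, the LP optimum is 15.75 at (u,v) = (0, 1.75), which is not an integer point.
(u,v)=(1,1): 2·1+4·1=6≤7, 2·1+3·1=5≤19, objective 13.
(u,v)=(0,1): 2·0+4·1=4≤7, 2·0+3·1=3≤19, objective 9.
(u,v)=(2,0): 2·2+4·0=4≤7, 2·2+3·0=4≤19, objective 8.
Maximum is 13 at (u,v)=(1,1).

13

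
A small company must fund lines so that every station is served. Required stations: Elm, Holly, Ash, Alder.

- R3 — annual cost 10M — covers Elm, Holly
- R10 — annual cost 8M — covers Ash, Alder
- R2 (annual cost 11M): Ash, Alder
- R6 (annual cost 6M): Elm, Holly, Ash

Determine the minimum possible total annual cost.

14

Choose R10 and R6: together they cover Elm, Holly, Ash, Alder — every station.
Total annual cost: 8 + 6 = 14.
No cover costs less than 14.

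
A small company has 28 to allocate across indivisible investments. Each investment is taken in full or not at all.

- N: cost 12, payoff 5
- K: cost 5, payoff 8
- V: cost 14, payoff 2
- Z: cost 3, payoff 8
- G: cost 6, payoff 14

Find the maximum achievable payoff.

35

This is a 0-1 knapsack instance.
K + Z + G: cost 5 + 3 + 6 = 14 ≤ 28, payoff 8 + 8 + 14 = 30.
N + K + Z + G: cost 12 + 5 + 3 + 6 = 26 ≤ 28, payoff 5 + 8 + 8 + 14 = 35.
K + V + Z + G: cost 5 + 14 + 3 + 6 = 28 ≤ 28, payoff 8 + 2 + 8 + 14 = 32.
Best is N, K, Z, and G with total payoff 35.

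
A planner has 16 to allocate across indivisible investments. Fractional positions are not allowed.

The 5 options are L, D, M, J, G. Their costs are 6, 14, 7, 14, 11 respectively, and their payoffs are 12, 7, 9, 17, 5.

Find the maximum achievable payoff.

Allowing fractional choices, the relaxed optimum would be about 24.6, but investments are indivisible.
J: cost 14 ≤ 16, payoff 17.
L + M: cost 6 + 7 = 13 ≤ 16, payoff 12 + 9 = 21.
L: cost 6 ≤ 16, payoff 12.
Best is L and M with total payoff 21.

21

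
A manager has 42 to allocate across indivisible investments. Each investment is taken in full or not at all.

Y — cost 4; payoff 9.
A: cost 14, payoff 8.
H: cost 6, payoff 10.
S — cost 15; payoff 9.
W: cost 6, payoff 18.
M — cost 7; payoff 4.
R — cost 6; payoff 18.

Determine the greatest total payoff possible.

Take Y, H, S, W, and R: cost 4 + 6 + 15 + 6 + 6 = 37 ≤ 42, payoff 9 + 10 + 9 + 18 + 18 = 64.
No other feasible combination does better.

64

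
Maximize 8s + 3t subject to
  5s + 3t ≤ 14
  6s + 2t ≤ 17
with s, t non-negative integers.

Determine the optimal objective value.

19

(s,t)=(2,1): 5·2+3·1=13≤14, 6·2+2·1=14≤17, objective 19.
(s,t)=(2,0): 5·2+3·0=10≤14, 6·2+2·0=12≤17, objective 16.
(s,t)=(1,2): 5·1+3·2=11≤14, 6·1+2·2=10≤17, objective 14.
No feasible integer point exceeds 19.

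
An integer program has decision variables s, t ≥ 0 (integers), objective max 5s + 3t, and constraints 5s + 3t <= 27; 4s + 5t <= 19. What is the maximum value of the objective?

Relaxing integrality, the LP optimum is 23.75 at (s,t) = (4.75, 0), which is not an integer point.
(s,t)=(4,0): 5·4+3·0=20≤27, 4·4+5·0=16≤19, objective 20.
(s,t)=(3,1): 5·3+3·1=18≤27, 4·3+5·1=17≤19, objective 18.
(s,t)=(3,0): 5·3+3·0=15≤27, 4·3+5·0=12≤19, objective 15.
The best lattice point is (4,0), giving 20.

20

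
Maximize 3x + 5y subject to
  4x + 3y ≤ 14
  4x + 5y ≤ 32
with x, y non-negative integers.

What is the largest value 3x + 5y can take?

20

Relaxing integrality, the LP optimum is 23.33 at (x,y) = (0, 4.67), which is not an integer point.
(x,y)=(0,4): 4·0+3·4=12≤14, 4·0+5·4=20≤32, objective 20.
(x,y)=(1,3): 4·1+3·3=13≤14, 4·1+5·3=19≤32, objective 18.
(x,y)=(0,3): 4·0+3·3=9≤14, 4·0+5·3=15≤32, objective 15.
The best lattice point is (0,4), giving 20.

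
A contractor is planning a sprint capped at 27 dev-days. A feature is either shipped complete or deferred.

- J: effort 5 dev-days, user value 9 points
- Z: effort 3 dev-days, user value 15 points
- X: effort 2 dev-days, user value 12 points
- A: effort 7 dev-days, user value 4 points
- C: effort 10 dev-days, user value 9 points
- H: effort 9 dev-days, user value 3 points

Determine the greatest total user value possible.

49

J + Z + X + A + H: effort 5 + 3 + 2 + 7 + 9 = 26 ≤ 27, user value 9 + 15 + 12 + 4 + 3 = 43.
J + Z + X + C: effort 5 + 3 + 2 + 10 = 20 ≤ 27, user value 9 + 15 + 12 + 9 = 45.
J + Z + X + A + C: effort 5 + 3 + 2 + 7 + 10 = 27 ≤ 27, user value 9 + 15 + 12 + 4 + 9 = 49.
Best is J, Z, X, A, and C with total user value 49.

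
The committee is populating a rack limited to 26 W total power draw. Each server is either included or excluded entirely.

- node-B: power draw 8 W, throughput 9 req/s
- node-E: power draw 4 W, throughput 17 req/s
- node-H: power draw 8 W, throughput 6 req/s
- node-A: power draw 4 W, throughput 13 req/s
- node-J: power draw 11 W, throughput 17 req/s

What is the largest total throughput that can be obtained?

This is an integer program with binary decision variables.
node-E + node-A + node-J: power draw 4 + 4 + 11 = 19 ≤ 26, throughput 17 + 13 + 17 = 47.
node-B + node-E + node-J: power draw 8 + 4 + 11 = 23 ≤ 26, throughput 9 + 17 + 17 = 43.
node-B + node-E + node-H + node-A: power draw 8 + 4 + 8 + 4 = 24 ≤ 26, throughput 9 + 17 + 6 + 13 = 45.
Best is node-E, node-A, and node-J with total throughput 47.

47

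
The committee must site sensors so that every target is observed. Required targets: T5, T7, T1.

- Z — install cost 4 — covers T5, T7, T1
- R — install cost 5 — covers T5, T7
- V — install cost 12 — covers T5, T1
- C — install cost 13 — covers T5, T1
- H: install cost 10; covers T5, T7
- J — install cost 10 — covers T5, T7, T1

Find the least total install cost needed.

4

Z alone covers T5, T7, T1 — every target.
Total install cost: 4.
No cover costs less than 4.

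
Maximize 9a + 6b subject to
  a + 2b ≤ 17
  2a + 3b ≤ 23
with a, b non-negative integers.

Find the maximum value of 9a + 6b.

99

(a,b)=(11,0): 1·11+2·0=11≤17, 2·11+3·0=22≤23, objective 99.
(a,b)=(10,1): 1·10+2·1=12≤17, 2·10+3·1=23≤23, objective 96.
(a,b)=(10,0): 1·10+2·0=10≤17, 2·10+3·0=20≤23, objective 90.
The best lattice point is (11,0), giving 99.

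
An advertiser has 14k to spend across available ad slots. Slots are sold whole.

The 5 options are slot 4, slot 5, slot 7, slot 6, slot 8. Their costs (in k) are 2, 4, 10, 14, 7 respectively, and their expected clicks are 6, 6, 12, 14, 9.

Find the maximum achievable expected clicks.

21

slot 4 + slot 7: cost 2 + 10 = 12 ≤ 14, expected clicks 6 + 12 = 18.
slot 4 + slot 5 + slot 8: cost 2 + 4 + 7 = 13 ≤ 14, expected clicks 6 + 6 + 9 = 21.
Best is slot 4, slot 5, and slot 8 with total expected clicks 21.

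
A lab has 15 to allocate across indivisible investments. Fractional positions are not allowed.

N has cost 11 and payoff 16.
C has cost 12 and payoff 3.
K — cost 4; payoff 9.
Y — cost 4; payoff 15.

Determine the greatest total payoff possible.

31

Allowing fractional choices, the relaxed optimum would be about 34.2, but investments are indivisible.
N + K: cost 11 + 4 = 15 ≤ 15, payoff 16 + 9 = 25.
K + Y: cost 4 + 4 = 8 ≤ 15, payoff 9 + 15 = 24.
N + Y: cost 11 + 4 = 15 ≤ 15, payoff 16 + 15 = 31.
Best is N and Y with total payoff 31.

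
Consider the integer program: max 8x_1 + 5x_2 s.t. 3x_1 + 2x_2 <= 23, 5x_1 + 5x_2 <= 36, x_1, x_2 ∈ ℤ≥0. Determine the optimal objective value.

56

Relaxing integrality, the LP optimum is 57.60 at (x_1,x_2) = (7.2, 0), which is not an integer point.
(x_1,x_2)=(7,0): 3·7+2·0=21≤23, 5·7+5·0=35≤36, objective 56.
(x_1,x_2)=(6,1): 3·6+2·1=20≤23, 5·6+5·1=35≤36, objective 53.
(x_1,x_2)=(6,0): 3·6+2·0=18≤23, 5·6+5·0=30≤36, objective 48.
The best lattice point is (7,0), giving 56.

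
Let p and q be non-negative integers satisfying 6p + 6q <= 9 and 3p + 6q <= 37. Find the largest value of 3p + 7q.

7

The continuous relaxation peaks at (0, 1.5) with value 10.50; rounding to a feasible lattice point costs some objective.
(p,q)=(0,1): 6·0+6·1=6≤9, 3·0+6·1=6≤37, objective 7.
(p,q)=(1,0): 6·1+6·0=6≤9, 3·1+6·0=3≤37, objective 3.
The best lattice point is (0,1), giving 7.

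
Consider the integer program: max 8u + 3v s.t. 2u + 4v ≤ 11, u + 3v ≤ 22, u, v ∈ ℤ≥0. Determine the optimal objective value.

(u,v)=(5,0): 2·5+4·0=10≤11, 1·5+3·0=5≤22, objective 40.
(u,v)=(4,0): 2·4+4·0=8≤11, 1·4+3·0=4≤22, objective 32.
No feasible integer point exceeds 40.

40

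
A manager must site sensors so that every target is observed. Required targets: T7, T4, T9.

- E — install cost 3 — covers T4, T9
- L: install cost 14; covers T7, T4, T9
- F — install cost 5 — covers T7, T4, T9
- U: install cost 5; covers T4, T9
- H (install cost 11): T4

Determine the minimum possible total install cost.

The greedy cost-per-new-target heuristic would pick E and F for 8, but a cheaper cover exists.
F alone covers T7, T4, T9 — every target.
Total install cost: 5.
No cover costs less than 5.

5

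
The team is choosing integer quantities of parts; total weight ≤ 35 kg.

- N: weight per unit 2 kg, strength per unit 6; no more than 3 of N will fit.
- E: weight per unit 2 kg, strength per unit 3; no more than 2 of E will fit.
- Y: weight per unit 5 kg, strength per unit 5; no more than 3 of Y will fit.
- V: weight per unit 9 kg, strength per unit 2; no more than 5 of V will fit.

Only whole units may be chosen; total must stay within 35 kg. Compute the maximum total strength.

3×N, 2×E, and 3×Y: weight 25 ≤ 35, strength 3·6 + 2·3 + 3·5 = 39.
3×N, 2×E, 3×Y, and 1×V: weight 34 ≤ 35, strength 3·6 + 2·3 + 3·5 + 1·2 = 41.
Best is 41.

41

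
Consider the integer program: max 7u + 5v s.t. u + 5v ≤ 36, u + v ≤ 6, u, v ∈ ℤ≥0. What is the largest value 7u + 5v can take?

42

(u,v)=(6,0): 1·6+5·0=6≤36, 1·6+1·0=6≤6, objective 42.
(u,v)=(5,1): 1·5+5·1=10≤36, 1·5+1·1=6≤6, objective 40.
(u,v)=(5,0): 1·5+5·0=5≤36, 1·5+1·0=5≤6, objective 35.
The best lattice point is (6,0), giving 42.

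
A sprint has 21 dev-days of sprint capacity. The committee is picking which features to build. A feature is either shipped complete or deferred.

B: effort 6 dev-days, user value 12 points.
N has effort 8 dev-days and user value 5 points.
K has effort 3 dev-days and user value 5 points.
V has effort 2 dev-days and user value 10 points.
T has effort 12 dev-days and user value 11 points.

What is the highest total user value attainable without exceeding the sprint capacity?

Allowing fractional choices, the relaxed optimum would be about 36.2, but features are indivisible.
B + N + K + V: effort 6 + 8 + 3 + 2 = 19 ≤ 21, user value 12 + 5 + 5 + 10 = 32.
B + V + T: effort 6 + 2 + 12 = 20 ≤ 21, user value 12 + 10 + 11 = 33.
Best is B, V, and T with total user value 33.

33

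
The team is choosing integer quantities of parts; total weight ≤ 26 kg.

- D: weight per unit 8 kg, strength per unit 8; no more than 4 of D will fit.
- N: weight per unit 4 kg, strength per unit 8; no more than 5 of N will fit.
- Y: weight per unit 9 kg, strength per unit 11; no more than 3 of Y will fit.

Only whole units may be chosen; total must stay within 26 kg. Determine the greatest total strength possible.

43

This is a bounded integer knapsack.
4×N and 1×Y: weight 25 ≤ 26, strength 4·8 + 1·11 = 43.
5×N: weight 20 ≤ 26, strength 5·8 = 40.
Best is 43.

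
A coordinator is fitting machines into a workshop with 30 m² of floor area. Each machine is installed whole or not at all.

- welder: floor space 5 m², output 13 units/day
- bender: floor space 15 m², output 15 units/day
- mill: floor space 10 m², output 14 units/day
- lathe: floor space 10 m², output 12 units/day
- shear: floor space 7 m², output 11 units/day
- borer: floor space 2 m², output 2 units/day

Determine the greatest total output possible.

42

welder + bender + shear + borer: floor space 5 + 15 + 7 + 2 = 29 ≤ 30, output 13 + 15 + 11 + 2 = 41.
welder + mill + lathe + borer: floor space 5 + 10 + 10 + 2 = 27 ≤ 30, output 13 + 14 + 12 + 2 = 41.
welder + bender + mill: floor space 5 + 15 + 10 = 30 ≤ 30, output 13 + 15 + 14 = 42.
Best is welder, bender, and mill with total output 42.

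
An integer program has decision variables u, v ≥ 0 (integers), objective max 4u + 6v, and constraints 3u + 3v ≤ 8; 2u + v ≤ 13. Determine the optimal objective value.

The continuous relaxation peaks at (0, 2.67) with value 16.00; rounding to a feasible lattice point costs some objective.
(u,v)=(0,2): 3·0+3·2=6≤8, 2·0+1·2=2≤13, objective 12.
(u,v)=(1,1): 3·1+3·1=6≤8, 2·1+1·1=3≤13, objective 10.
(u,v)=(0,1): 3·0+3·1=3≤8, 2·0+1·1=1≤13, objective 6.
No feasible integer point exceeds 12.

12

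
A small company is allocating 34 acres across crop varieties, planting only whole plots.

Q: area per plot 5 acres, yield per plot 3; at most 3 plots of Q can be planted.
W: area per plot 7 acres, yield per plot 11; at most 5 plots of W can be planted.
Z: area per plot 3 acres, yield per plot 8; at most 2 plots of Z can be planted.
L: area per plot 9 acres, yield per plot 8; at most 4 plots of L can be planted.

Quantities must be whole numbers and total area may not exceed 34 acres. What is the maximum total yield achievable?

Z has the best ratio (8/3); taking only Z gives at most 2×8 = 16 (stopped by the supply cap of 2).
Mixing does better — 4×W and 2×Z: area 34 ≤ 34, yield 4·11 + 2·8 = 60.

60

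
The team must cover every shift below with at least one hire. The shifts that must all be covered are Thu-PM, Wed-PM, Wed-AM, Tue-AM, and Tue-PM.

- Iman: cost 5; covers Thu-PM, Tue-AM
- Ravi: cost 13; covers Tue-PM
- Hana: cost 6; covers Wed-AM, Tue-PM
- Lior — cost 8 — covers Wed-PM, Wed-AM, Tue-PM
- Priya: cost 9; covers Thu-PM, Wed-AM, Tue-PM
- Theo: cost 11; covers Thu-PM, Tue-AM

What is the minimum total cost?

13

Choose Iman and Lior: together they cover Thu-PM, Wed-PM, Wed-AM, Tue-AM, Tue-PM — every shift.
Total cost: 5 + 8 = 13.
No cover costs less than 13.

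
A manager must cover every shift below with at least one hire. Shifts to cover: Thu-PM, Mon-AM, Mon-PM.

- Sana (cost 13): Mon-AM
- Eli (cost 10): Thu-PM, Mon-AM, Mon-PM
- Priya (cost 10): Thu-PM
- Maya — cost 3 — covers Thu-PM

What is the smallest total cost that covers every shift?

The greedy cost-per-new-shift heuristic would pick Maya and Eli for 13, but a cheaper cover exists.
Eli alone covers Thu-PM, Mon-AM, Mon-PM — every shift.
Total cost: 10.
No cover costs less than 10.

10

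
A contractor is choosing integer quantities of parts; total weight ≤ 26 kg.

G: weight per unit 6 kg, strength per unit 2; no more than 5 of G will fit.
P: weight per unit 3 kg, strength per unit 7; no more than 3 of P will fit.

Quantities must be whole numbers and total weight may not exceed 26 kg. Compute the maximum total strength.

1×G and 3×P: weight 15 ≤ 26, strength 1·2 + 3·7 = 23.
2×G and 3×P: weight 21 ≤ 26, strength 2·2 + 3·7 = 25.
Best is 25.

25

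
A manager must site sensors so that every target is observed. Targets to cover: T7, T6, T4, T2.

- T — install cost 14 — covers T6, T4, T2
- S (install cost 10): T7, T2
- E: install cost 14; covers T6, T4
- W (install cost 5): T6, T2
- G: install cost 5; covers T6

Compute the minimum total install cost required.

The greedy cost-per-new-target heuristic would pick W, S, and T for 29, but a cheaper cover exists.
Choose T and S: together they cover T7, T6, T4, T2 — every target.
Total install cost: 14 + 10 = 24.
No cover costs less than 24.

24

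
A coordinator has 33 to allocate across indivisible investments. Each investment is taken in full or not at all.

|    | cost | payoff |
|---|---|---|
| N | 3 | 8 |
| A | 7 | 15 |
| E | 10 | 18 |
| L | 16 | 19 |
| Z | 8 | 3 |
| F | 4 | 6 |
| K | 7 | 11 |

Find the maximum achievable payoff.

This is an integer program with binary decision variables.
Allowing fractional choices, the relaxed optimum would be about 60.4, but investments are indivisible.
N + A + L + K: cost 3 + 7 + 16 + 7 = 33 ≤ 33, payoff 8 + 15 + 19 + 11 = 53.
N + A + E + F + K: cost 3 + 7 + 10 + 4 + 7 = 31 ≤ 33, payoff 8 + 15 + 18 + 6 + 11 = 58.
Best is N, A, E, F, and K with total payoff 58.

58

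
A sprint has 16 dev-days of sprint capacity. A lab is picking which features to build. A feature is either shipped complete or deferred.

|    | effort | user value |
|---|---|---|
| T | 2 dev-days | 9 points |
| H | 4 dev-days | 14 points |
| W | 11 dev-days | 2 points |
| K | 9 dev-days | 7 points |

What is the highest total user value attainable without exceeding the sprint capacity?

30

Allowing fractional choices, the relaxed optimum would be about 30.2, but features are indivisible.
T + H + K: effort 2 + 4 + 9 = 15 ≤ 16, user value 9 + 14 + 7 = 30.
T + H: effort 2 + 4 = 6 ≤ 16, user value 9 + 14 = 23.
H + K: effort 4 + 9 = 13 ≤ 16, user value 14 + 7 = 21.
Best is T, H, and K with total user value 30.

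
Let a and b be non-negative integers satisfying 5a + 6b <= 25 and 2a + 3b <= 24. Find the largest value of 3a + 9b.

(a,b)=(0,4): 5·0+6·4=24≤25, 2·0+3·4=12≤24, objective 36.
(a,b)=(1,3): 5·1+6·3=23≤25, 2·1+3·3=11≤24, objective 30.
(a,b)=(0,3): 5·0+6·3=18≤25, 2·0+3·3=9≤24, objective 27.
Maximum is 36 at (a,b)=(0,4).

36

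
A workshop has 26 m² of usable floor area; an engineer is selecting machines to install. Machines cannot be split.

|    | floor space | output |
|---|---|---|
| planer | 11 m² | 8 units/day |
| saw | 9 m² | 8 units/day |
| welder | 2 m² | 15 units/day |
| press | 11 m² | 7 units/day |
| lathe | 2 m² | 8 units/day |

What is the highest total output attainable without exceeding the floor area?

Allowing fractional choices, the relaxed optimum would be about 40.3, but machines are indivisible.
planer + saw + welder + lathe: floor space 11 + 9 + 2 + 2 = 24 ≤ 26, output 8 + 8 + 15 + 8 = 39.
saw + welder + press + lathe: floor space 9 + 2 + 11 + 2 = 24 ≤ 26, output 8 + 15 + 7 + 8 = 38.
Best is planer, saw, welder, and lathe with total output 39.

39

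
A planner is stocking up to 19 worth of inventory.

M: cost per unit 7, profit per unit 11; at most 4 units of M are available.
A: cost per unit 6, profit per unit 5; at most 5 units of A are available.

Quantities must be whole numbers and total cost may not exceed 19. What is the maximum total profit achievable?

Take 2×M: cost 14 ≤ 19, profit 2·11 = 22.
No other integer combination yields more.

22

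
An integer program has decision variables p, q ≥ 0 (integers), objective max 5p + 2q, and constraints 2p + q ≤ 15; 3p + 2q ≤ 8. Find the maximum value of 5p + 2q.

12

(p,q)=(2,1): 2·2+1·1=5≤15, 3·2+2·1=8≤8, objective 12.
(p,q)=(2,0): 2·2+1·0=4≤15, 3·2+2·0=6≤8, objective 10.
(p,q)=(1,2): 2·1+1·2=4≤15, 3·1+2·2=7≤8, objective 9.
No feasible integer point exceeds 12.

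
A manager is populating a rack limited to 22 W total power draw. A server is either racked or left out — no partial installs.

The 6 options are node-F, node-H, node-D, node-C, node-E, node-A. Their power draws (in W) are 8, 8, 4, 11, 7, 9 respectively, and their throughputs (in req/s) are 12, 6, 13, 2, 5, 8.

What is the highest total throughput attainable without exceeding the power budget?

Treat it as a binary knapsack problem.
Allowing fractional choices, the relaxed optimum would be about 33.8, but servers are indivisible.
node-F + node-H + node-D: power draw 8 + 8 + 4 = 20 ≤ 22, throughput 12 + 6 + 13 = 31.
node-F + node-D + node-A: power draw 8 + 4 + 9 = 21 ≤ 22, throughput 12 + 13 + 8 = 33.
node-F + node-D + node-E: power draw 8 + 4 + 7 = 19 ≤ 22, throughput 12 + 13 + 5 = 30.
Best is node-F, node-D, and node-A with total throughput 33.

33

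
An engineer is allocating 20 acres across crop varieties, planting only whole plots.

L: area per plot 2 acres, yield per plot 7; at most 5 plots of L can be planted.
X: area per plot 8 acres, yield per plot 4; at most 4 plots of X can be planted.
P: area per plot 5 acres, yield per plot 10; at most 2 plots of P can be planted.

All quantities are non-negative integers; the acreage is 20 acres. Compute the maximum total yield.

This is a bounded integer knapsack.
L has the best ratio (7/2); taking only L gives at most 5×7 = 35 (stopped by the supply cap of 5).
Mixing does better — 5×L and 2×P: area 20 ≤ 20, yield 5·7 + 2·10 = 55.

55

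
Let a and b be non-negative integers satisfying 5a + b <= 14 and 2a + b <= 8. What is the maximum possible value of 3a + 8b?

(a,b)=(0,8): 5·0+1·8=8≤14, 2·0+1·8=8≤8, objective 64.
(a,b)=(0,7): 5·0+1·7=7≤14, 2·0+1·7=7≤8, objective 56.
Maximum is 64 at (a,b)=(0,8).

64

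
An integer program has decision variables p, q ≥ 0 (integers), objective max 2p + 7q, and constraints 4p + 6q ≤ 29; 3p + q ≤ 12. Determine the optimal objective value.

30

(p,q)=(1,4): 4·1+6·4=28≤29, 3·1+1·4=7≤12, objective 30.
(p,q)=(0,4): 4·0+6·4=24≤29, 3·0+1·4=4≤12, objective 28.
The best lattice point is (1,4), giving 30.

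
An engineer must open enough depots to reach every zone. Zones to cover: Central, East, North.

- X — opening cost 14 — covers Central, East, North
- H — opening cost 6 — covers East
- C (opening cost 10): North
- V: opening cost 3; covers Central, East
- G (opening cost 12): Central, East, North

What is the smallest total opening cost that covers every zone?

12

This is a weighted set-cover instance.
The greedy cost-per-new-zone heuristic would pick V and C for 13, but a cheaper cover exists.
G alone covers Central, East, North — every zone.
Total opening cost: 12.
No cover costs less than 12.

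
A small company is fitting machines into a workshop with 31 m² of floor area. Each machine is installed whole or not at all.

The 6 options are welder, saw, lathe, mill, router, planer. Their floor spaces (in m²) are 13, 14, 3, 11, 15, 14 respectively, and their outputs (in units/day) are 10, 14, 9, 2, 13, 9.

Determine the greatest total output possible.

33

This is an integer program with binary decision variables.
Allowing fractional choices, the relaxed optimum would be about 35.1, but machines are indivisible.
welder + lathe + router: floor space 13 + 3 + 15 = 31 ≤ 31, output 10 + 9 + 13 = 32.
saw + lathe + planer: floor space 14 + 3 + 14 = 31 ≤ 31, output 14 + 9 + 9 = 32.
welder + saw + lathe: floor space 13 + 14 + 3 = 30 ≤ 31, output 10 + 14 + 9 = 33.
Best is welder, saw, and lathe with total output 33.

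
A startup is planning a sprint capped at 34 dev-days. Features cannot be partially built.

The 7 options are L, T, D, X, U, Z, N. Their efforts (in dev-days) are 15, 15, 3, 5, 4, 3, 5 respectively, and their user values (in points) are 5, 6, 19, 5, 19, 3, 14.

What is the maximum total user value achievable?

63

Take T, D, X, U, and N: effort 15 + 3 + 5 + 4 + 5 = 32 ≤ 34, user value 6 + 19 + 5 + 19 + 14 = 63.
No other feasible combination does better.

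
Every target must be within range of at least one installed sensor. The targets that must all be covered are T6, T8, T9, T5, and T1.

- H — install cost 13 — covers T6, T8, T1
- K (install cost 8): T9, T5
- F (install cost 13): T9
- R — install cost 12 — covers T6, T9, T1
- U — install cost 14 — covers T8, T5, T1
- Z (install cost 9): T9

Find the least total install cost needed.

Choose H and K: together they cover T6, T8, T9, T5, T1 — every target.
Total install cost: 13 + 8 = 21.
No cover costs less than 21.

21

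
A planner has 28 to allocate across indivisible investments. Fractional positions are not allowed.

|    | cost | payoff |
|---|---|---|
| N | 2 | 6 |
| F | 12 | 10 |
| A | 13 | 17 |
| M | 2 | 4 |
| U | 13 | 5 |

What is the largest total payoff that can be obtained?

33

Allowing fractional choices, the relaxed optimum would be about 36.2, but investments are indivisible.
F + A + M: cost 12 + 13 + 2 = 27 ≤ 28, payoff 10 + 17 + 4 = 31.
N + F + A: cost 2 + 12 + 13 = 27 ≤ 28, payoff 6 + 10 + 17 = 33.
N + A + U: cost 2 + 13 + 13 = 28 ≤ 28, payoff 6 + 17 + 5 = 28.
Best is N, F, and A with total payoff 33.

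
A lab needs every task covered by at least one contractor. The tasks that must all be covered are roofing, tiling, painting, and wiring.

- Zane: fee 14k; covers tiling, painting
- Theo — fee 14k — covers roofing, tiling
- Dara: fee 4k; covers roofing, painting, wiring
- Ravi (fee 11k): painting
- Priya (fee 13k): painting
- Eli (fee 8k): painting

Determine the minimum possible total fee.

18

Choose Zane and Dara: together they cover roofing, tiling, painting, wiring — every task.
Total fee: 14 + 4 = 18.
No cover costs less than 18.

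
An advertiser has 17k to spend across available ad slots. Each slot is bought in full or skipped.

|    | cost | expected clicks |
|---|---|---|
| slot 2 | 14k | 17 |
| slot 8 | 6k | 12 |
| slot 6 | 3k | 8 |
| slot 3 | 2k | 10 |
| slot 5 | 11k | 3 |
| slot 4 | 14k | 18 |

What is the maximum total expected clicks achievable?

30

slot 2 + slot 3: cost 14 + 2 = 16 ≤ 17, expected clicks 17 + 10 = 27.
slot 3 + slot 4: cost 2 + 14 = 16 ≤ 17, expected clicks 10 + 18 = 28.
slot 8 + slot 6 + slot 3: cost 6 + 3 + 2 = 11 ≤ 17, expected clicks 12 + 8 + 10 = 30.
Best is slot 8, slot 6, and slot 3 with total expected clicks 30.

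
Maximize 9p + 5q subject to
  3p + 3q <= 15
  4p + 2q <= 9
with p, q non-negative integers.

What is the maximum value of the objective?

(p,q)=(0,4): 3·0+3·4=12≤15, 4·0+2·4=8≤9, objective 20.
(p,q)=(0,3): 3·0+3·3=9≤15, 4·0+2·3=6≤9, objective 15.
The best lattice point is (0,4), giving 20.

20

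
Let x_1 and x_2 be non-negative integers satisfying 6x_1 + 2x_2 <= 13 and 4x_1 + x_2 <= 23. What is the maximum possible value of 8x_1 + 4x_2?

24

(x_1,x_2)=(0,6): 6·0+2·6=12≤13, 4·0+1·6=6≤23, objective 24.
(x_1,x_2)=(0,5): 6·0+2·5=10≤13, 4·0+1·5=5≤23, objective 20.
No feasible integer point exceeds 24.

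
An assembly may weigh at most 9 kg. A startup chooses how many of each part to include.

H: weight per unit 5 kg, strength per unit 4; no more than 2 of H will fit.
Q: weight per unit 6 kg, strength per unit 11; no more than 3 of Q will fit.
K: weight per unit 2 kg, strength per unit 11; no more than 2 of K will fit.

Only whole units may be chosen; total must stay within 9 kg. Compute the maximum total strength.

26

This is a bounded integer knapsack.
Take 1×H and 2×K: weight 9 ≤ 9, strength 1·4 + 2·11 = 26.
K has the best ratio (11/2) and is taken to its limit of 2; remaining capacity is filled optimally with the others.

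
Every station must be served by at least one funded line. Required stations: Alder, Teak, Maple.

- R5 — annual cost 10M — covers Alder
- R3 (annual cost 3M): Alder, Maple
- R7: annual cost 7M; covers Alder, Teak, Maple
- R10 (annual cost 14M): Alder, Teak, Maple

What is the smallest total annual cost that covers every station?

R7 alone covers Alder, Teak, Maple — every station.
Total annual cost: 7.

7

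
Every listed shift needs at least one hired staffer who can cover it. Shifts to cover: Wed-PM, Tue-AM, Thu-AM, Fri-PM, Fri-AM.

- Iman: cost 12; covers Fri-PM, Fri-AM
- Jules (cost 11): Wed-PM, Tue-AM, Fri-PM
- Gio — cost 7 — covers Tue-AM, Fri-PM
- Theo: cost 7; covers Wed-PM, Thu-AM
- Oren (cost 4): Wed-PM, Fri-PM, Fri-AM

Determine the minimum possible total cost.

18

This is an integer covering problem.
Choose Gio, Theo, and Oren: together they cover Wed-PM, Tue-AM, Thu-AM, Fri-PM, Fri-AM — every shift.
Total cost: 7 + 7 + 4 = 18.
No cover costs less than 18.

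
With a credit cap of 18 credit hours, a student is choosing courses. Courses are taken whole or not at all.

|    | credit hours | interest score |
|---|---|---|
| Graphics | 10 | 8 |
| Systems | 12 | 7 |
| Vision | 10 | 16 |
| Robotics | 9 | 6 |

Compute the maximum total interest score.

Allowing fractional choices, the relaxed optimum would be about 22.4, but courses are indivisible.
Graphics: credit hours 10 ≤ 18, interest score 8.
Vision: credit hours 10 ≤ 18, interest score 16.
Systems: credit hours 12 ≤ 18, interest score 7.
Best is Vision with total interest score 16.

16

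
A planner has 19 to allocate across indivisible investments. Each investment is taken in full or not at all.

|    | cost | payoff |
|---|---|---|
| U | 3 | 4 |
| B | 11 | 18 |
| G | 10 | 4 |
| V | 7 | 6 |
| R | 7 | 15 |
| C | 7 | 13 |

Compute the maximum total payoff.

33

Allowing fractional choices, the relaxed optimum would be about 36.2, but investments are indivisible.
B + C: cost 11 + 7 = 18 ≤ 19, payoff 18 + 13 = 31.
U + R + C: cost 3 + 7 + 7 = 17 ≤ 19, payoff 4 + 15 + 13 = 32.
B + R: cost 11 + 7 = 18 ≤ 19, payoff 18 + 15 = 33.
Best is B and R with total payoff 33.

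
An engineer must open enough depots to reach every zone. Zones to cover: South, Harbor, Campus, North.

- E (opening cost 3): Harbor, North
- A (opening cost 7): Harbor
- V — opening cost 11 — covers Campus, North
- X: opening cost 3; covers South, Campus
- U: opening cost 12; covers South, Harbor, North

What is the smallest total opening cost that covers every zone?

6

Choose E and X: together they cover South, Harbor, Campus, North — every zone.
Total opening cost: 3 + 3 = 6.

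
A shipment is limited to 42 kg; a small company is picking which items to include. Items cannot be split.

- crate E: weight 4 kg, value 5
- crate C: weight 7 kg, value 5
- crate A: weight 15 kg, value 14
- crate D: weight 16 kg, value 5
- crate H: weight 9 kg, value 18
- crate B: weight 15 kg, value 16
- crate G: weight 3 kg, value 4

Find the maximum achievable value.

52

Allowing fractional choices, the relaxed optimum would be about 53.3, but items are indivisible.
crate A + crate H + crate B: weight 15 + 9 + 15 = 39 ≤ 42, value 14 + 18 + 16 = 48.
crate A + crate H + crate B + crate G: weight 15 + 9 + 15 + 3 = 42 ≤ 42, value 14 + 18 + 16 + 4 = 52.
crate E + crate C + crate H + crate B + crate G: weight 4 + 7 + 9 + 15 + 3 = 38 ≤ 42, value 5 + 5 + 18 + 16 + 4 = 48.
Best is crate A, crate H, crate B, and crate G with total value 52.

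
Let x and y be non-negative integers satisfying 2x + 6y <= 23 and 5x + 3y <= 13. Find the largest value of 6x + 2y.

14

The continuous relaxation peaks at (2.6, 0) with value 15.60; rounding to a feasible lattice point costs some objective.
(x,y)=(2,1): 2·2+6·1=10≤23, 5·2+3·1=13≤13, objective 14.
(x,y)=(2,0): 2·2+6·0=4≤23, 5·2+3·0=10≤13, objective 12.
(x,y)=(1,2): 2·1+6·2=14≤23, 5·1+3·2=11≤13, objective 10.
The best lattice point is (2,1), giving 14.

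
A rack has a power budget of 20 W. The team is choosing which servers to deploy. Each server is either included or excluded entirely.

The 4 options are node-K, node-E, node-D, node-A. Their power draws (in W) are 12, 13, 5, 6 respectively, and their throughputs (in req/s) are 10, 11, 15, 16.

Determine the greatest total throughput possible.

Take node-D and node-A: power draw 5 + 6 = 11 ≤ 20, throughput 15 + 16 = 31.
No other feasible combination does better.

31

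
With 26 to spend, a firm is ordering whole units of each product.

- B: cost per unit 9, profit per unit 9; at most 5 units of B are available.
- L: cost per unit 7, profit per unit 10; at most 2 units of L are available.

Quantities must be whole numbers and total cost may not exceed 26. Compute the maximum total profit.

29

This is a bounded integer knapsack.
Take 1×B and 2×L: cost 23 ≤ 26, profit 1·9 + 2·10 = 29.
L has the best ratio (10/7) and is taken to its limit of 2; remaining capacity is filled optimally with the others.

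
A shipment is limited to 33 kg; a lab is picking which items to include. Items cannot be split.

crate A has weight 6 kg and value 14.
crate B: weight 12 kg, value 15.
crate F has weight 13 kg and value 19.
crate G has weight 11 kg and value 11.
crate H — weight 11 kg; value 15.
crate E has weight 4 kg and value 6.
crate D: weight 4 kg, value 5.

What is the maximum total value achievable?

This is an integer program with binary decision variables.
crate A + crate B + crate H + crate E: weight 6 + 12 + 11 + 4 = 33 ≤ 33, value 14 + 15 + 15 + 6 = 50.
crate A + crate F + crate H: weight 6 + 13 + 11 = 30 ≤ 33, value 14 + 19 + 15 = 48.
crate A + crate B + crate H + crate D: weight 6 + 12 + 11 + 4 = 33 ≤ 33, value 14 + 15 + 15 + 5 = 49.
Best is crate A, crate B, crate H, and crate E with total value 50.

50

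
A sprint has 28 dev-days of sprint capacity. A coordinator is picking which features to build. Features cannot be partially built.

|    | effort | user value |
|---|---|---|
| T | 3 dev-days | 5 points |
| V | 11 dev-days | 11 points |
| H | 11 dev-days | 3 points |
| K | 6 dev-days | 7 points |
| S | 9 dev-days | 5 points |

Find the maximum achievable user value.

23

Treat it as a binary knapsack problem.
Allowing fractional choices, the relaxed optimum would be about 27.4, but features are indivisible.
T + V + S: effort 3 + 11 + 9 = 23 ≤ 28, user value 5 + 11 + 5 = 21.
V + K + S: effort 11 + 6 + 9 = 26 ≤ 28, user value 11 + 7 + 5 = 23.
T + V + K: effort 3 + 11 + 6 = 20 ≤ 28, user value 5 + 11 + 7 = 23.
The maximum user value is 23; one optimal choice is T, V, and K.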